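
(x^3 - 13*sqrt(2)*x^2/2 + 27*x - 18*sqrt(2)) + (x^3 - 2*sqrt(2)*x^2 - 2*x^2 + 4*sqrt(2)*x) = 2*x^3 - 17*sqrt(2)*x^2/2 - 2*x^2 + 4*sqrt(2)*x + 27*x - 18*sqrt(2)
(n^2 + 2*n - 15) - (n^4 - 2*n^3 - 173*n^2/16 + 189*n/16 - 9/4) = -n^4 + 2*n^3 + 189*n^2/16 - 157*n/16 - 51/4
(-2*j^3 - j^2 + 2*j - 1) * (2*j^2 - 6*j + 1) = -4*j^5 + 10*j^4 + 8*j^3 - 15*j^2 + 8*j - 1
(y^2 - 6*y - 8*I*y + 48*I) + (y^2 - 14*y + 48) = 2*y^2 - 20*y - 8*I*y + 48 + 48*I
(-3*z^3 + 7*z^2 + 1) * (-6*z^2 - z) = 18*z^5 - 39*z^4 - 7*z^3 - 6*z^2 - z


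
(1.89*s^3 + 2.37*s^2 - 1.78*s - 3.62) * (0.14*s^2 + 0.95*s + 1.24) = 0.2646*s^5 + 2.1273*s^4 + 4.3459*s^3 + 0.741*s^2 - 5.6462*s - 4.4888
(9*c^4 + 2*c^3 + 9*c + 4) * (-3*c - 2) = -27*c^5 - 24*c^4 - 4*c^3 - 27*c^2 - 30*c - 8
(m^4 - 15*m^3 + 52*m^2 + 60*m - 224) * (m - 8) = m^5 - 23*m^4 + 172*m^3 - 356*m^2 - 704*m + 1792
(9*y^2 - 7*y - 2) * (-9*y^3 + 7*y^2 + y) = -81*y^5 + 126*y^4 - 22*y^3 - 21*y^2 - 2*y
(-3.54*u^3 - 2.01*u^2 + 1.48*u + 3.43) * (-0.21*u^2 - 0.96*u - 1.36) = 0.7434*u^5 + 3.8205*u^4 + 6.4332*u^3 + 0.5925*u^2 - 5.3056*u - 4.6648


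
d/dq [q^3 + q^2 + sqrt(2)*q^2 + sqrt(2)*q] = 3*q^2 + 2*q + 2*sqrt(2)*q + sqrt(2)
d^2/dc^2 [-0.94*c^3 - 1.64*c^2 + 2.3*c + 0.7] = -5.64*c - 3.28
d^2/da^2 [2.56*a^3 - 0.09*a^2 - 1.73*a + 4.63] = 15.36*a - 0.18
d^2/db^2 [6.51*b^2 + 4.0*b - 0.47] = 13.0200000000000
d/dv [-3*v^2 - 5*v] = -6*v - 5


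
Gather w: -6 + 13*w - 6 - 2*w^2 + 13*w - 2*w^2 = -4*w^2 + 26*w - 12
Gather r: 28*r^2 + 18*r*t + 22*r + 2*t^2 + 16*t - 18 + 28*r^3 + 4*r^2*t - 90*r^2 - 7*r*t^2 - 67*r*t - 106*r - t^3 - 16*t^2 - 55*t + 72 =28*r^3 + r^2*(4*t - 62) + r*(-7*t^2 - 49*t - 84) - t^3 - 14*t^2 - 39*t + 54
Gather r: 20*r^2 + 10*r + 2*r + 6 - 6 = 20*r^2 + 12*r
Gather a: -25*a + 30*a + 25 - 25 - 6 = 5*a - 6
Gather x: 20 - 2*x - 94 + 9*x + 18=7*x - 56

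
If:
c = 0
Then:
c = 0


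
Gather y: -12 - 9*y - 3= -9*y - 15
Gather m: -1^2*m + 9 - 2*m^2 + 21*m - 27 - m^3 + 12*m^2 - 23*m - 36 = -m^3 + 10*m^2 - 3*m - 54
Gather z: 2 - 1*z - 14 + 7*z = 6*z - 12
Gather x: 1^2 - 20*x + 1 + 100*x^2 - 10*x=100*x^2 - 30*x + 2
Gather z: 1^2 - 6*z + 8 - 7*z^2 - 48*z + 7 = -7*z^2 - 54*z + 16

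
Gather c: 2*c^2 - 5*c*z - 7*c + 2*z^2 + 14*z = 2*c^2 + c*(-5*z - 7) + 2*z^2 + 14*z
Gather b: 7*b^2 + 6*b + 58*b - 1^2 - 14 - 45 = 7*b^2 + 64*b - 60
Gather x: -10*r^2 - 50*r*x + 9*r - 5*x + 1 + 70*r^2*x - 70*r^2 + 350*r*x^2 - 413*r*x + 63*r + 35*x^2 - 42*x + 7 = -80*r^2 + 72*r + x^2*(350*r + 35) + x*(70*r^2 - 463*r - 47) + 8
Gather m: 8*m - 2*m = 6*m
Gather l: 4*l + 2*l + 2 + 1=6*l + 3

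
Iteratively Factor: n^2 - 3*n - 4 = (n - 4)*(n + 1)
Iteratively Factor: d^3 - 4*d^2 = (d)*(d^2 - 4*d) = d*(d - 4)*(d)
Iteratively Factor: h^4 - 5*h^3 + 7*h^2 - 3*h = (h)*(h^3 - 5*h^2 + 7*h - 3) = h*(h - 1)*(h^2 - 4*h + 3) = h*(h - 1)^2*(h - 3)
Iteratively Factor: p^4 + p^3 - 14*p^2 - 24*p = (p + 2)*(p^3 - p^2 - 12*p) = (p + 2)*(p + 3)*(p^2 - 4*p) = p*(p + 2)*(p + 3)*(p - 4)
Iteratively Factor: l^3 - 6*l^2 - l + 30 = (l + 2)*(l^2 - 8*l + 15) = (l - 5)*(l + 2)*(l - 3)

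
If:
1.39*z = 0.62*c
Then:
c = 2.24193548387097*z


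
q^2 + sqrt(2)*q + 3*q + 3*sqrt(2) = (q + 3)*(q + sqrt(2))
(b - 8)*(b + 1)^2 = b^3 - 6*b^2 - 15*b - 8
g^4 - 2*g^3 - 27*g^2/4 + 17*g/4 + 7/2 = (g - 7/2)*(g - 1)*(g + 1/2)*(g + 2)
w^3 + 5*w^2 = w^2*(w + 5)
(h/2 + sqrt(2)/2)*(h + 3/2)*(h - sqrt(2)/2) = h^3/2 + sqrt(2)*h^2/4 + 3*h^2/4 - h/2 + 3*sqrt(2)*h/8 - 3/4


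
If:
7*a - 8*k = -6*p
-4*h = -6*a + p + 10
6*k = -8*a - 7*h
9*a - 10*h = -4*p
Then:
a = 1460/1367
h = -250/1367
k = -1655/1367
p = -3910/1367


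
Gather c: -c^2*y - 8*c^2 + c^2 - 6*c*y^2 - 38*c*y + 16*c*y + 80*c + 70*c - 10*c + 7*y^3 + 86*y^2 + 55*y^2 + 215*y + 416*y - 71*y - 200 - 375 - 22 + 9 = c^2*(-y - 7) + c*(-6*y^2 - 22*y + 140) + 7*y^3 + 141*y^2 + 560*y - 588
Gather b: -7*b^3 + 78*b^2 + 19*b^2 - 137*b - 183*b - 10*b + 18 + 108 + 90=-7*b^3 + 97*b^2 - 330*b + 216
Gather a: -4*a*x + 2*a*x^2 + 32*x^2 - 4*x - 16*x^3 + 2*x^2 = a*(2*x^2 - 4*x) - 16*x^3 + 34*x^2 - 4*x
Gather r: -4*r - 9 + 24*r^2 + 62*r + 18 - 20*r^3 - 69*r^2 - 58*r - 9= -20*r^3 - 45*r^2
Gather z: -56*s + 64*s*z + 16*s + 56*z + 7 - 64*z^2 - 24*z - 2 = -40*s - 64*z^2 + z*(64*s + 32) + 5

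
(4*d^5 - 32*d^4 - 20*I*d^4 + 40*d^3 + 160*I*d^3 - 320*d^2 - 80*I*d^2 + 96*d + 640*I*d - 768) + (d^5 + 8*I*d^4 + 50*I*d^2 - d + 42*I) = 5*d^5 - 32*d^4 - 12*I*d^4 + 40*d^3 + 160*I*d^3 - 320*d^2 - 30*I*d^2 + 95*d + 640*I*d - 768 + 42*I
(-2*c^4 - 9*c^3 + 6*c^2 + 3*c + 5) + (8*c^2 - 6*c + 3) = -2*c^4 - 9*c^3 + 14*c^2 - 3*c + 8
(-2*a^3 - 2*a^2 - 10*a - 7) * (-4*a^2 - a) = 8*a^5 + 10*a^4 + 42*a^3 + 38*a^2 + 7*a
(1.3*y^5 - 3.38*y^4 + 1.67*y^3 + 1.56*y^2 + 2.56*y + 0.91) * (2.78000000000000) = 3.614*y^5 - 9.3964*y^4 + 4.6426*y^3 + 4.3368*y^2 + 7.1168*y + 2.5298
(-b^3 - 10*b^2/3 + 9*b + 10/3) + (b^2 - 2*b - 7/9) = -b^3 - 7*b^2/3 + 7*b + 23/9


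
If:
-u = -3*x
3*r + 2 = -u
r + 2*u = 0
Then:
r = -4/5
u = 2/5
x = 2/15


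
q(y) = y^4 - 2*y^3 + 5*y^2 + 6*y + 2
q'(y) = 4*y^3 - 6*y^2 + 10*y + 6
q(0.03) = 2.18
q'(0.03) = 6.29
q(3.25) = 117.22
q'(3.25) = 112.44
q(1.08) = 13.15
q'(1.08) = 14.84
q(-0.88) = 2.55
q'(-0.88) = -10.17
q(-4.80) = 840.43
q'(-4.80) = -622.61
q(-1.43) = 13.67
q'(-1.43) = -32.27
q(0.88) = 10.39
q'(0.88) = 12.88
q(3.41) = 136.51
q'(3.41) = 128.94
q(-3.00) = 164.00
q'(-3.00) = -186.00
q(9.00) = 5564.00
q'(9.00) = 2526.00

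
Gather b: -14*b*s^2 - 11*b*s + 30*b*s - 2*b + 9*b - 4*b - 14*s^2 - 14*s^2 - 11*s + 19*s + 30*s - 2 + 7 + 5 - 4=b*(-14*s^2 + 19*s + 3) - 28*s^2 + 38*s + 6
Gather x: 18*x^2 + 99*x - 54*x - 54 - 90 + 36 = 18*x^2 + 45*x - 108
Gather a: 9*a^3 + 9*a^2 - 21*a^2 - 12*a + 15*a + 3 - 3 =9*a^3 - 12*a^2 + 3*a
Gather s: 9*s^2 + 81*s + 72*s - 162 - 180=9*s^2 + 153*s - 342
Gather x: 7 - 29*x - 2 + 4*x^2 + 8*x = 4*x^2 - 21*x + 5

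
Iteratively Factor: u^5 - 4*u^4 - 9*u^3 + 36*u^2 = (u - 4)*(u^4 - 9*u^2) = (u - 4)*(u - 3)*(u^3 + 3*u^2) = u*(u - 4)*(u - 3)*(u^2 + 3*u) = u*(u - 4)*(u - 3)*(u + 3)*(u)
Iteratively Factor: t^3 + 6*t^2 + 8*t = (t + 2)*(t^2 + 4*t) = (t + 2)*(t + 4)*(t)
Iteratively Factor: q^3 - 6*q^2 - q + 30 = (q - 3)*(q^2 - 3*q - 10) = (q - 3)*(q + 2)*(q - 5)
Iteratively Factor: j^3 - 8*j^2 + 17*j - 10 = (j - 1)*(j^2 - 7*j + 10) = (j - 5)*(j - 1)*(j - 2)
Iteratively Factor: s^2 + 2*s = (s)*(s + 2)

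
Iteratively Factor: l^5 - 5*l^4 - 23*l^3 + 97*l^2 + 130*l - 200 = (l - 5)*(l^4 - 23*l^2 - 18*l + 40) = (l - 5)*(l + 4)*(l^3 - 4*l^2 - 7*l + 10) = (l - 5)*(l - 1)*(l + 4)*(l^2 - 3*l - 10) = (l - 5)^2*(l - 1)*(l + 4)*(l + 2)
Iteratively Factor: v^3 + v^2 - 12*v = (v - 3)*(v^2 + 4*v) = v*(v - 3)*(v + 4)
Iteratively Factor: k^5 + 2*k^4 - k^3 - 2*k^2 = (k - 1)*(k^4 + 3*k^3 + 2*k^2) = (k - 1)*(k + 1)*(k^3 + 2*k^2) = k*(k - 1)*(k + 1)*(k^2 + 2*k) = k^2*(k - 1)*(k + 1)*(k + 2)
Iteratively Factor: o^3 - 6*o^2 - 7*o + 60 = (o + 3)*(o^2 - 9*o + 20) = (o - 5)*(o + 3)*(o - 4)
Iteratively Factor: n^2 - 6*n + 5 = (n - 1)*(n - 5)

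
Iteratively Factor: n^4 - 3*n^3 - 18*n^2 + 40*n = (n - 5)*(n^3 + 2*n^2 - 8*n) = (n - 5)*(n - 2)*(n^2 + 4*n) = n*(n - 5)*(n - 2)*(n + 4)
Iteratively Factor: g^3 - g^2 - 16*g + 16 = (g - 4)*(g^2 + 3*g - 4) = (g - 4)*(g + 4)*(g - 1)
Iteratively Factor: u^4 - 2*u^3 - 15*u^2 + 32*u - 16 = (u - 1)*(u^3 - u^2 - 16*u + 16) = (u - 1)*(u + 4)*(u^2 - 5*u + 4) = (u - 1)^2*(u + 4)*(u - 4)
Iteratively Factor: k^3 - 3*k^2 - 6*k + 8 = (k + 2)*(k^2 - 5*k + 4) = (k - 1)*(k + 2)*(k - 4)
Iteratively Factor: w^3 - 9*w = (w - 3)*(w^2 + 3*w) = (w - 3)*(w + 3)*(w)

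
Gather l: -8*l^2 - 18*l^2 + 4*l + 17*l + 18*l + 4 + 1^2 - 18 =-26*l^2 + 39*l - 13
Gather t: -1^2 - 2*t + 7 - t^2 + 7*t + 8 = -t^2 + 5*t + 14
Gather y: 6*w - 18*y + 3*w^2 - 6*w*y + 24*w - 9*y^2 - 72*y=3*w^2 + 30*w - 9*y^2 + y*(-6*w - 90)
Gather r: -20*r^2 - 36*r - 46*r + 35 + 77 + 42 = -20*r^2 - 82*r + 154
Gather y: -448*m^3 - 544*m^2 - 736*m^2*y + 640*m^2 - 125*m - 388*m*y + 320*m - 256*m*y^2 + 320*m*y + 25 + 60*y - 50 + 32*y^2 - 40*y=-448*m^3 + 96*m^2 + 195*m + y^2*(32 - 256*m) + y*(-736*m^2 - 68*m + 20) - 25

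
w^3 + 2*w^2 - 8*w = w*(w - 2)*(w + 4)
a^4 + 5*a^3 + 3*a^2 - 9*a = a*(a - 1)*(a + 3)^2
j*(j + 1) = j^2 + j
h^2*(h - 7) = h^3 - 7*h^2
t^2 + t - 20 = (t - 4)*(t + 5)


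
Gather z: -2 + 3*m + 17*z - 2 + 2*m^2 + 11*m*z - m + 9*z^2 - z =2*m^2 + 2*m + 9*z^2 + z*(11*m + 16) - 4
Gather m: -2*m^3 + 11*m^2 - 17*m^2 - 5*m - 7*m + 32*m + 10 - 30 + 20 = -2*m^3 - 6*m^2 + 20*m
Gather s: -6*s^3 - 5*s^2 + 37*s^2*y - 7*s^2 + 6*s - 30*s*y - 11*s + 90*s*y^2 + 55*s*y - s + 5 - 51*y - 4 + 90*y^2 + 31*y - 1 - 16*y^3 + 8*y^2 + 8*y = -6*s^3 + s^2*(37*y - 12) + s*(90*y^2 + 25*y - 6) - 16*y^3 + 98*y^2 - 12*y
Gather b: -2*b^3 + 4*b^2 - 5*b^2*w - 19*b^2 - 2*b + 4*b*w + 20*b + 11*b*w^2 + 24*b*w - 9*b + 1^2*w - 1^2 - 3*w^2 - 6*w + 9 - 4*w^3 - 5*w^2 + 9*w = -2*b^3 + b^2*(-5*w - 15) + b*(11*w^2 + 28*w + 9) - 4*w^3 - 8*w^2 + 4*w + 8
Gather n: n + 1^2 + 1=n + 2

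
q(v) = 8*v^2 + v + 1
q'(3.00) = 49.00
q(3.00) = 76.00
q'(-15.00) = -239.00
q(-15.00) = 1786.00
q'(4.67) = 75.72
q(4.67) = 180.14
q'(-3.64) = -57.24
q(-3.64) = 103.36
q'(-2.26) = -35.16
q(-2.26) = 39.60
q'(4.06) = 65.96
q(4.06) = 136.93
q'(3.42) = 55.72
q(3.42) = 97.99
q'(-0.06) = 0.04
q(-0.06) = 0.97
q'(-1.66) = -25.56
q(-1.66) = 21.38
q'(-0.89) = -13.24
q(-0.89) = 6.45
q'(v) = 16*v + 1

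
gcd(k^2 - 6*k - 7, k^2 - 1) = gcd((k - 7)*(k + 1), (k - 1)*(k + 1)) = k + 1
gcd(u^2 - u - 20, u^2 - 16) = u + 4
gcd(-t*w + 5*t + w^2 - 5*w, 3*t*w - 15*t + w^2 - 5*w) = w - 5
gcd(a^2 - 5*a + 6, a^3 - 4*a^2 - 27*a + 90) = a - 3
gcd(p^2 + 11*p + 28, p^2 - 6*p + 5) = 1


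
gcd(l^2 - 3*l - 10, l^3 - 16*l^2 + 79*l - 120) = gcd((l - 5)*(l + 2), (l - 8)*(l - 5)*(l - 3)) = l - 5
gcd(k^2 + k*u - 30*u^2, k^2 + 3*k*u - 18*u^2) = k + 6*u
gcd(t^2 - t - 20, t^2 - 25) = t - 5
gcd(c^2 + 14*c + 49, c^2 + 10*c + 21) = c + 7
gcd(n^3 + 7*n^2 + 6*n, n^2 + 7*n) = n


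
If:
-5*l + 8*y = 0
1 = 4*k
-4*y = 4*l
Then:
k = 1/4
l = 0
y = 0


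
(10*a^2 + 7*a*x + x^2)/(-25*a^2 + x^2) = (2*a + x)/(-5*a + x)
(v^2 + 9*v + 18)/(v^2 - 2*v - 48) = (v + 3)/(v - 8)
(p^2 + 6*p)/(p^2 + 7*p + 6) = p/(p + 1)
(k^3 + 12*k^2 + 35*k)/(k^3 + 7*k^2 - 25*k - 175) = k/(k - 5)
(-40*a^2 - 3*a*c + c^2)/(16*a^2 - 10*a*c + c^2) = (-5*a - c)/(2*a - c)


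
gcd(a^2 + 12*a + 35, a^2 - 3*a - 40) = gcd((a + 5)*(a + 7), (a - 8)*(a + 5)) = a + 5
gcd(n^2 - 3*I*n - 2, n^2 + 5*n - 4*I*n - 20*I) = 1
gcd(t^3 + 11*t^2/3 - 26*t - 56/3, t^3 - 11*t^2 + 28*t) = t - 4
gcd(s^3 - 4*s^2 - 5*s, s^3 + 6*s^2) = s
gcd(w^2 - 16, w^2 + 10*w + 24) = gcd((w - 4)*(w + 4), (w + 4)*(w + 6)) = w + 4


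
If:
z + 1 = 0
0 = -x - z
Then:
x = 1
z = -1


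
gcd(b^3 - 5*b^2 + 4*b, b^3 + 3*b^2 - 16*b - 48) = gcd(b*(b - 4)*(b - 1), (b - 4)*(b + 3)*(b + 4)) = b - 4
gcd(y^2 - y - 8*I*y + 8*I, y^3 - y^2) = y - 1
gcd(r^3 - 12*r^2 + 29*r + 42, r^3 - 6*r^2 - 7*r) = r^2 - 6*r - 7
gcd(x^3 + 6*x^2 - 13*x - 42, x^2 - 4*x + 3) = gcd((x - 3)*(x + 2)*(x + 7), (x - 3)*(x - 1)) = x - 3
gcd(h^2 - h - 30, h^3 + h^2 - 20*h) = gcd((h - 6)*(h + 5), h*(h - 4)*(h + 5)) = h + 5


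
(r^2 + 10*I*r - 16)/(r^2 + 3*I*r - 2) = (r + 8*I)/(r + I)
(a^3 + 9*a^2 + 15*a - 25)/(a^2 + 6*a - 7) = (a^2 + 10*a + 25)/(a + 7)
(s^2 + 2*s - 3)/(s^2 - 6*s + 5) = (s + 3)/(s - 5)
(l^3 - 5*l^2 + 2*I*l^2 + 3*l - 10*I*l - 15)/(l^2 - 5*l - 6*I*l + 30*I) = (l^2 + 2*I*l + 3)/(l - 6*I)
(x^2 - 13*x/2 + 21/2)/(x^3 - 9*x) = (x - 7/2)/(x*(x + 3))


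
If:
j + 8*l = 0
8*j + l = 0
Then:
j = 0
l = 0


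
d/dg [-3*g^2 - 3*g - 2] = -6*g - 3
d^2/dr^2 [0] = 0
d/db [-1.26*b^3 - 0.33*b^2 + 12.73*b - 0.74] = -3.78*b^2 - 0.66*b + 12.73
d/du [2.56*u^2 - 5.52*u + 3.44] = 5.12*u - 5.52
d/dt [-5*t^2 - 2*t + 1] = -10*t - 2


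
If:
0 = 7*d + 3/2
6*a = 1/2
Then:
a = 1/12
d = -3/14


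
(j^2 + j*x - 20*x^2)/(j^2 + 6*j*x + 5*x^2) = (j - 4*x)/(j + x)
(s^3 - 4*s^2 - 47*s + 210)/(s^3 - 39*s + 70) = (s - 6)/(s - 2)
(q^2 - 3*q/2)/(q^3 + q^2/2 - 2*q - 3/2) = q/(q^2 + 2*q + 1)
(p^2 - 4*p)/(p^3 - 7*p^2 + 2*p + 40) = p/(p^2 - 3*p - 10)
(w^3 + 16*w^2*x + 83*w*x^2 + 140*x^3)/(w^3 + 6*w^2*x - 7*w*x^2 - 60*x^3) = (-w - 7*x)/(-w + 3*x)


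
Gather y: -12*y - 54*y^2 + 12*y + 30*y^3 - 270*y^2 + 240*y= 30*y^3 - 324*y^2 + 240*y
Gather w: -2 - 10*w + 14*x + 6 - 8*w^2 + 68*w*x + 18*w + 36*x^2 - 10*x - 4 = -8*w^2 + w*(68*x + 8) + 36*x^2 + 4*x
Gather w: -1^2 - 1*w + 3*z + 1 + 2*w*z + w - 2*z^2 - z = 2*w*z - 2*z^2 + 2*z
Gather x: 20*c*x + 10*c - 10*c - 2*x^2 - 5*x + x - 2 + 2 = -2*x^2 + x*(20*c - 4)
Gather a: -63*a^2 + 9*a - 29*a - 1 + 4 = -63*a^2 - 20*a + 3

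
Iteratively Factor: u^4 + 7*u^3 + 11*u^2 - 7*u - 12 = (u + 4)*(u^3 + 3*u^2 - u - 3) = (u - 1)*(u + 4)*(u^2 + 4*u + 3) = (u - 1)*(u + 1)*(u + 4)*(u + 3)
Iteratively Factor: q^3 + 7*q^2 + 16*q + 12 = (q + 3)*(q^2 + 4*q + 4) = (q + 2)*(q + 3)*(q + 2)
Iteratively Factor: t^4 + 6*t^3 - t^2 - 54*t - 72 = (t + 2)*(t^3 + 4*t^2 - 9*t - 36) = (t + 2)*(t + 4)*(t^2 - 9) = (t + 2)*(t + 3)*(t + 4)*(t - 3)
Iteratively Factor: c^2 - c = (c)*(c - 1)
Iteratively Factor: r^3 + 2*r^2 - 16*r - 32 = (r + 2)*(r^2 - 16) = (r + 2)*(r + 4)*(r - 4)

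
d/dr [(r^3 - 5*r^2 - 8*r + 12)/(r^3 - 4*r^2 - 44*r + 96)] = (r^4 - 72*r^3 + 440*r^2 - 864*r - 240)/(r^6 - 8*r^5 - 72*r^4 + 544*r^3 + 1168*r^2 - 8448*r + 9216)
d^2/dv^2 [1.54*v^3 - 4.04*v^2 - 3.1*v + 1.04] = 9.24*v - 8.08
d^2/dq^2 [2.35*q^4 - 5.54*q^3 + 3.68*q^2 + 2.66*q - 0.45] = 28.2*q^2 - 33.24*q + 7.36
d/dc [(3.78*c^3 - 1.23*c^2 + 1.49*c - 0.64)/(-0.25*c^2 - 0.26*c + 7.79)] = (-0.945*c^4 - 1.9656*c^3 + 89.0309*c^2 - 19.4834*c + 11.4407)/(0.0625*c^4 + 0.13*c^3 - 3.8274*c^2 - 4.0508*c + 60.6841)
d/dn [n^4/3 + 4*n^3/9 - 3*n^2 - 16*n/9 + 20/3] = 4*n^3/3 + 4*n^2/3 - 6*n - 16/9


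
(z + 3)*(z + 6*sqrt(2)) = z^2 + 3*z + 6*sqrt(2)*z + 18*sqrt(2)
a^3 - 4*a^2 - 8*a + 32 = (a - 4)*(a - 2*sqrt(2))*(a + 2*sqrt(2))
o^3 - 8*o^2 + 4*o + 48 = (o - 6)*(o - 4)*(o + 2)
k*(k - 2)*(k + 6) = k^3 + 4*k^2 - 12*k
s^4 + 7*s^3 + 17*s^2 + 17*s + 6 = (s + 1)^2*(s + 2)*(s + 3)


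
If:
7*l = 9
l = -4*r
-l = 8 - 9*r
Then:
No Solution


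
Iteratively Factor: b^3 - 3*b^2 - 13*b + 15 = (b - 1)*(b^2 - 2*b - 15) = (b - 1)*(b + 3)*(b - 5)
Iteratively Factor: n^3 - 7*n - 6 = (n + 1)*(n^2 - n - 6) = (n - 3)*(n + 1)*(n + 2)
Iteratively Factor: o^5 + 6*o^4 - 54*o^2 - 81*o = (o + 3)*(o^4 + 3*o^3 - 9*o^2 - 27*o) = (o + 3)^2*(o^3 - 9*o) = (o + 3)^3*(o^2 - 3*o) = (o - 3)*(o + 3)^3*(o)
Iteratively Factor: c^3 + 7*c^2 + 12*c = (c + 3)*(c^2 + 4*c) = (c + 3)*(c + 4)*(c)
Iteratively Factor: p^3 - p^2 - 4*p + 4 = (p + 2)*(p^2 - 3*p + 2) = (p - 2)*(p + 2)*(p - 1)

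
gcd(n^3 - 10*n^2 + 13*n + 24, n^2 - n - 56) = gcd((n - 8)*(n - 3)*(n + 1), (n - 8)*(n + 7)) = n - 8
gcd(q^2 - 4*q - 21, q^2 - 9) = q + 3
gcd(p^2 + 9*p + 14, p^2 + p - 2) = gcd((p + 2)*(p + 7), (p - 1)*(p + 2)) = p + 2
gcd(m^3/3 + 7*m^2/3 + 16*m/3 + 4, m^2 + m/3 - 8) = m + 3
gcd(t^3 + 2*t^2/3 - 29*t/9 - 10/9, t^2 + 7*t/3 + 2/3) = t^2 + 7*t/3 + 2/3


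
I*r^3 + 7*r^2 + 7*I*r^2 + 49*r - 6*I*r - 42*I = (r + 7)*(r - 6*I)*(I*r + 1)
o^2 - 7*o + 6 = (o - 6)*(o - 1)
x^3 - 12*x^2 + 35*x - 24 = (x - 8)*(x - 3)*(x - 1)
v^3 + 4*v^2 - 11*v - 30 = (v - 3)*(v + 2)*(v + 5)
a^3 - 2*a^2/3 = a^2*(a - 2/3)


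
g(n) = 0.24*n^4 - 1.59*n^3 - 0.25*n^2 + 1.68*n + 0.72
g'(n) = 0.96*n^3 - 4.77*n^2 - 0.5*n + 1.68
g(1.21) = 0.08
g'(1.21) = -4.21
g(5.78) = -37.08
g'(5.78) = 24.81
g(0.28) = 1.14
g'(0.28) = 1.19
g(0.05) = 0.80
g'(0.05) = 1.64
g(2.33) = -9.76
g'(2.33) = -13.24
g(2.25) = -8.73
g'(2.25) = -12.66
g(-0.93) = 0.40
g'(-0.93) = -2.75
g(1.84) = -4.19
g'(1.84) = -9.41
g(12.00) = 2214.00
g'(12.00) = 967.68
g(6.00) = -30.60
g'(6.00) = 34.32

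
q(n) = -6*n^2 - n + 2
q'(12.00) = -145.00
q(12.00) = -874.00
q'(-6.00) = 71.00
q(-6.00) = -208.00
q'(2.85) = -35.20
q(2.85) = -49.58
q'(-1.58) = 17.96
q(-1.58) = -11.40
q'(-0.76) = 8.12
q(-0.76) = -0.71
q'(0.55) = -7.60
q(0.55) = -0.36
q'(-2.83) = 32.96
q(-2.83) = -43.22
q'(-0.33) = 2.96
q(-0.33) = 1.68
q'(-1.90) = 21.80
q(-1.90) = -17.76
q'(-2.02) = 23.24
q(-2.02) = -20.46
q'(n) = -12*n - 1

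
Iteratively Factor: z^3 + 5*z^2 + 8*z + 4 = (z + 2)*(z^2 + 3*z + 2) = (z + 2)^2*(z + 1)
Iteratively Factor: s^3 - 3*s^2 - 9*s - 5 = (s - 5)*(s^2 + 2*s + 1) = (s - 5)*(s + 1)*(s + 1)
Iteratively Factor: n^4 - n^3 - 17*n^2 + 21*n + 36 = (n - 3)*(n^3 + 2*n^2 - 11*n - 12) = (n - 3)*(n + 1)*(n^2 + n - 12) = (n - 3)^2*(n + 1)*(n + 4)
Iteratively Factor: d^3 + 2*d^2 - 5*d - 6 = (d + 3)*(d^2 - d - 2) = (d + 1)*(d + 3)*(d - 2)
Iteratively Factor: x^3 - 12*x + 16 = (x - 2)*(x^2 + 2*x - 8) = (x - 2)*(x + 4)*(x - 2)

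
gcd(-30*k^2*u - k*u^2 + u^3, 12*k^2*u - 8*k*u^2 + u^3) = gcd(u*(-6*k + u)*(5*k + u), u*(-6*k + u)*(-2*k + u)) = -6*k*u + u^2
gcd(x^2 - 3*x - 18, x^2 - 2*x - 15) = x + 3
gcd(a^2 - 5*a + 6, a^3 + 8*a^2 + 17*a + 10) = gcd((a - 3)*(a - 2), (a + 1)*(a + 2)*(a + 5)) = 1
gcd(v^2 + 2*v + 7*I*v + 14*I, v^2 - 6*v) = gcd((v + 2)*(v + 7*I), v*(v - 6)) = 1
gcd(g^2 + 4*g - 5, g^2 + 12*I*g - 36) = 1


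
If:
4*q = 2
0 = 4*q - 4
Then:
No Solution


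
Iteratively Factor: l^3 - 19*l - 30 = (l - 5)*(l^2 + 5*l + 6) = (l - 5)*(l + 2)*(l + 3)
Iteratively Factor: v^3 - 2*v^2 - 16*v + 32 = (v - 2)*(v^2 - 16) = (v - 2)*(v + 4)*(v - 4)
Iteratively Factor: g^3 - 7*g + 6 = (g + 3)*(g^2 - 3*g + 2) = (g - 2)*(g + 3)*(g - 1)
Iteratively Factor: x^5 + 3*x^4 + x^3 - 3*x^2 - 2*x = (x - 1)*(x^4 + 4*x^3 + 5*x^2 + 2*x) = (x - 1)*(x + 2)*(x^3 + 2*x^2 + x) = (x - 1)*(x + 1)*(x + 2)*(x^2 + x) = (x - 1)*(x + 1)^2*(x + 2)*(x)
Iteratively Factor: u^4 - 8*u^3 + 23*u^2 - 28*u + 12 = (u - 3)*(u^3 - 5*u^2 + 8*u - 4) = (u - 3)*(u - 2)*(u^2 - 3*u + 2) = (u - 3)*(u - 2)^2*(u - 1)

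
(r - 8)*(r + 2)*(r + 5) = r^3 - r^2 - 46*r - 80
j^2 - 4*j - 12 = (j - 6)*(j + 2)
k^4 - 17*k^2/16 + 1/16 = (k - 1)*(k - 1/4)*(k + 1/4)*(k + 1)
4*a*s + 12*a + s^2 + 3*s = (4*a + s)*(s + 3)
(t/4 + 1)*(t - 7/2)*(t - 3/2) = t^3/4 - t^2/4 - 59*t/16 + 21/4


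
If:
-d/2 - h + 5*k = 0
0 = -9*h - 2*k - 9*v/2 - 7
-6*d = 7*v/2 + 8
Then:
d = -7*v/12 - 4/3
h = -263*v/564 - 101/141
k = -57*v/376 - 13/47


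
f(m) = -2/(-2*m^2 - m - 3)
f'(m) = -2*(4*m + 1)/(-2*m^2 - m - 3)^2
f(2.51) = 0.11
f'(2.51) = -0.07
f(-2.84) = 0.12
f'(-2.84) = 0.08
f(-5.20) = 0.04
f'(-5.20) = 0.01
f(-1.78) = 0.26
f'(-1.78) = 0.21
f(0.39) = 0.54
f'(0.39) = -0.38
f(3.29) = 0.07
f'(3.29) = -0.04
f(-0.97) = 0.51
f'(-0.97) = 0.38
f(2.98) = 0.08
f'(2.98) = -0.05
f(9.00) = 0.01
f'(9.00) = 0.00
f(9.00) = 0.01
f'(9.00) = 0.00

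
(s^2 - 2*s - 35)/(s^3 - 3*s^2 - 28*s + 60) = (s - 7)/(s^2 - 8*s + 12)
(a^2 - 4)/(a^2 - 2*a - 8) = (a - 2)/(a - 4)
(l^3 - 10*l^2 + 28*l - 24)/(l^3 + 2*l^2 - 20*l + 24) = (l - 6)/(l + 6)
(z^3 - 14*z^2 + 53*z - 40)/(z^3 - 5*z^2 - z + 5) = (z - 8)/(z + 1)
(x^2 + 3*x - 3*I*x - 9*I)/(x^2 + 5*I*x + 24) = (x + 3)/(x + 8*I)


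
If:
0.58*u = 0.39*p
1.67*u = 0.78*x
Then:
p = 0.694610778443114*x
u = 0.467065868263473*x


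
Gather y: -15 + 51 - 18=18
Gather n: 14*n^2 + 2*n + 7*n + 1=14*n^2 + 9*n + 1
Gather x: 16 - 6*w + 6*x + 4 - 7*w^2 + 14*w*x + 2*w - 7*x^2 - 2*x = -7*w^2 - 4*w - 7*x^2 + x*(14*w + 4) + 20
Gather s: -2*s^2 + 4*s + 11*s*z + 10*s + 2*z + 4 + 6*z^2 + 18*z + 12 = -2*s^2 + s*(11*z + 14) + 6*z^2 + 20*z + 16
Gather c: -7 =-7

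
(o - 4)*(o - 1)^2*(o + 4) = o^4 - 2*o^3 - 15*o^2 + 32*o - 16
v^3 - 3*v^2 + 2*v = v*(v - 2)*(v - 1)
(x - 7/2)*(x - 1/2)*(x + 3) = x^3 - x^2 - 41*x/4 + 21/4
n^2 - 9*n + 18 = (n - 6)*(n - 3)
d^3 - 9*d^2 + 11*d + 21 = (d - 7)*(d - 3)*(d + 1)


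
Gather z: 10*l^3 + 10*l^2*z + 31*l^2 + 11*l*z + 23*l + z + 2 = 10*l^3 + 31*l^2 + 23*l + z*(10*l^2 + 11*l + 1) + 2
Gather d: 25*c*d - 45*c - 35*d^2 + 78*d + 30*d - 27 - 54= -45*c - 35*d^2 + d*(25*c + 108) - 81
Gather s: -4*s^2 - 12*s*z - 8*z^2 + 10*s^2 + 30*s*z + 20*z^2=6*s^2 + 18*s*z + 12*z^2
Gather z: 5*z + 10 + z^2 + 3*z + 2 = z^2 + 8*z + 12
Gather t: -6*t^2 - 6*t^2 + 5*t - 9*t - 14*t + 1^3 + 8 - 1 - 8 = -12*t^2 - 18*t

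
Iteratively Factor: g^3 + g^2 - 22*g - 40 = (g - 5)*(g^2 + 6*g + 8) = (g - 5)*(g + 4)*(g + 2)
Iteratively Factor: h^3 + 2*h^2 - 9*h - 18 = (h - 3)*(h^2 + 5*h + 6) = (h - 3)*(h + 2)*(h + 3)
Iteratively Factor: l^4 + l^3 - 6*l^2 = (l)*(l^3 + l^2 - 6*l) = l*(l + 3)*(l^2 - 2*l) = l^2*(l + 3)*(l - 2)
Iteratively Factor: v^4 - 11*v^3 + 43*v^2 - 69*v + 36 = (v - 4)*(v^3 - 7*v^2 + 15*v - 9) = (v - 4)*(v - 3)*(v^2 - 4*v + 3) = (v - 4)*(v - 3)^2*(v - 1)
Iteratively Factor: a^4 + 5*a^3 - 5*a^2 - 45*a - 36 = (a + 4)*(a^3 + a^2 - 9*a - 9) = (a - 3)*(a + 4)*(a^2 + 4*a + 3) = (a - 3)*(a + 3)*(a + 4)*(a + 1)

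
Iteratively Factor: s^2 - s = (s - 1)*(s)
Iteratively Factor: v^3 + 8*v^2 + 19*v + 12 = (v + 4)*(v^2 + 4*v + 3) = (v + 1)*(v + 4)*(v + 3)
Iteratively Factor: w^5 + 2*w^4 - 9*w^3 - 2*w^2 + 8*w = (w + 1)*(w^4 + w^3 - 10*w^2 + 8*w) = w*(w + 1)*(w^3 + w^2 - 10*w + 8) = w*(w - 2)*(w + 1)*(w^2 + 3*w - 4) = w*(w - 2)*(w - 1)*(w + 1)*(w + 4)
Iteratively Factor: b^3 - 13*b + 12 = (b - 3)*(b^2 + 3*b - 4) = (b - 3)*(b - 1)*(b + 4)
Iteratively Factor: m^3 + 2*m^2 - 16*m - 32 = (m + 4)*(m^2 - 2*m - 8) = (m - 4)*(m + 4)*(m + 2)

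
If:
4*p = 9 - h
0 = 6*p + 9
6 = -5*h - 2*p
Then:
No Solution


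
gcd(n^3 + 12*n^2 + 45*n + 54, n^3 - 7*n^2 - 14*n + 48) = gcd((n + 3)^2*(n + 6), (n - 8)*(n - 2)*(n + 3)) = n + 3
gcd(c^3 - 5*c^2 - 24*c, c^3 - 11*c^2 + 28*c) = c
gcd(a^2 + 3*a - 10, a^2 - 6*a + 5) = 1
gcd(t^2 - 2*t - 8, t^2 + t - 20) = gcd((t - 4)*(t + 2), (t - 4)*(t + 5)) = t - 4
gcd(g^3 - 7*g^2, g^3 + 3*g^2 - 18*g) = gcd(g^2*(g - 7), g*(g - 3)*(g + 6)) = g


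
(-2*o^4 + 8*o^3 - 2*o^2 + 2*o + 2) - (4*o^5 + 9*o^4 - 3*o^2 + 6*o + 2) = -4*o^5 - 11*o^4 + 8*o^3 + o^2 - 4*o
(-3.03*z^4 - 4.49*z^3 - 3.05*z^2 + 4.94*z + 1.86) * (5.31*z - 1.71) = -16.0893*z^5 - 18.6606*z^4 - 8.5176*z^3 + 31.4469*z^2 + 1.4292*z - 3.1806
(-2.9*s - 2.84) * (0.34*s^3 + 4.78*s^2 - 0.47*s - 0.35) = -0.986*s^4 - 14.8276*s^3 - 12.2122*s^2 + 2.3498*s + 0.994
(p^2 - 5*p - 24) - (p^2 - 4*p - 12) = -p - 12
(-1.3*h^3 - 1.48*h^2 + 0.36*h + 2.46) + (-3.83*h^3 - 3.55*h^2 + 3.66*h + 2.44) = -5.13*h^3 - 5.03*h^2 + 4.02*h + 4.9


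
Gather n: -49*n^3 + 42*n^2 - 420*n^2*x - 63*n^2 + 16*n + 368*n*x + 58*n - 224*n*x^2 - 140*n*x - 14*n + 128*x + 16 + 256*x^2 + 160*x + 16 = -49*n^3 + n^2*(-420*x - 21) + n*(-224*x^2 + 228*x + 60) + 256*x^2 + 288*x + 32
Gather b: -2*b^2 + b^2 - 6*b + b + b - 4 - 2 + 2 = -b^2 - 4*b - 4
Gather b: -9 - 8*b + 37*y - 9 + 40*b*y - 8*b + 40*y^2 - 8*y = b*(40*y - 16) + 40*y^2 + 29*y - 18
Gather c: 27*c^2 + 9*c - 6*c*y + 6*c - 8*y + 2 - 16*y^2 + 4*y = 27*c^2 + c*(15 - 6*y) - 16*y^2 - 4*y + 2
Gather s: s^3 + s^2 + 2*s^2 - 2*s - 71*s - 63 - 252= s^3 + 3*s^2 - 73*s - 315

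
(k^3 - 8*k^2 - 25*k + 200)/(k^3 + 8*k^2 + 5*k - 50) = (k^2 - 13*k + 40)/(k^2 + 3*k - 10)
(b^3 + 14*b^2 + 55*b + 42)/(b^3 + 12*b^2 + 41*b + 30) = (b + 7)/(b + 5)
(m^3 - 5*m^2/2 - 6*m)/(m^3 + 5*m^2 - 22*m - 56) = m*(2*m + 3)/(2*(m^2 + 9*m + 14))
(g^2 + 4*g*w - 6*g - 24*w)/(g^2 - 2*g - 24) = (g + 4*w)/(g + 4)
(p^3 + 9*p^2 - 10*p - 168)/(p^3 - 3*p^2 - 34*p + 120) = (p + 7)/(p - 5)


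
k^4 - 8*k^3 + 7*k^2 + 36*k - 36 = (k - 6)*(k - 3)*(k - 1)*(k + 2)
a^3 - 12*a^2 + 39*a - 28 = (a - 7)*(a - 4)*(a - 1)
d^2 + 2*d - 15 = (d - 3)*(d + 5)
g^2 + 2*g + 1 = (g + 1)^2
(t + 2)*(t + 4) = t^2 + 6*t + 8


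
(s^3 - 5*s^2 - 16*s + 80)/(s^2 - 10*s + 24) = (s^2 - s - 20)/(s - 6)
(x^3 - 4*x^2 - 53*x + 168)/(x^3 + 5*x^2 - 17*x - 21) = (x - 8)/(x + 1)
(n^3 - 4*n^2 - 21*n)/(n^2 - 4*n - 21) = n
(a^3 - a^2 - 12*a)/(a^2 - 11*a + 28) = a*(a + 3)/(a - 7)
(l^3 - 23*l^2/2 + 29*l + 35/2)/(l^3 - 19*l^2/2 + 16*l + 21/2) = (l - 5)/(l - 3)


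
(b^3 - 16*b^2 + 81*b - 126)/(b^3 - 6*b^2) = 1 - 10/b + 21/b^2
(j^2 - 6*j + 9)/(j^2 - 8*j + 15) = (j - 3)/(j - 5)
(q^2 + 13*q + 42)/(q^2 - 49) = (q + 6)/(q - 7)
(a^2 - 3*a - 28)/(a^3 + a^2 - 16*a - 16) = (a - 7)/(a^2 - 3*a - 4)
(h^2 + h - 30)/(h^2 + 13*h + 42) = (h - 5)/(h + 7)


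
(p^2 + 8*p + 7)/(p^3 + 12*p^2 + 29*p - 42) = (p + 1)/(p^2 + 5*p - 6)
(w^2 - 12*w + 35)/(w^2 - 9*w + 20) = (w - 7)/(w - 4)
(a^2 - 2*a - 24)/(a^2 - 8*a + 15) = (a^2 - 2*a - 24)/(a^2 - 8*a + 15)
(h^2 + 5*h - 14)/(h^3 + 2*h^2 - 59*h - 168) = (h - 2)/(h^2 - 5*h - 24)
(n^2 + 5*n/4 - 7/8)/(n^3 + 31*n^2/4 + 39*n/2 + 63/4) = (n - 1/2)/(n^2 + 6*n + 9)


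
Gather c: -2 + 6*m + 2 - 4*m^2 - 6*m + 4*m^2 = 0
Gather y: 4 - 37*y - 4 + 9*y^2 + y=9*y^2 - 36*y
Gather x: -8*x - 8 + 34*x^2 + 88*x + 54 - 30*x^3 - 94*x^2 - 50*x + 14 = -30*x^3 - 60*x^2 + 30*x + 60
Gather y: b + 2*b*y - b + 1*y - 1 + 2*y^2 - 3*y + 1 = 2*y^2 + y*(2*b - 2)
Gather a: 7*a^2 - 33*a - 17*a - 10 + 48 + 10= 7*a^2 - 50*a + 48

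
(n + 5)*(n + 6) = n^2 + 11*n + 30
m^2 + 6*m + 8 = (m + 2)*(m + 4)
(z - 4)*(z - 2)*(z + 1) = z^3 - 5*z^2 + 2*z + 8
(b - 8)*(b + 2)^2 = b^3 - 4*b^2 - 28*b - 32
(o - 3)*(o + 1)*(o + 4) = o^3 + 2*o^2 - 11*o - 12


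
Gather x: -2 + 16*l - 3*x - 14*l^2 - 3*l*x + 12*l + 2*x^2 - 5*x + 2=-14*l^2 + 28*l + 2*x^2 + x*(-3*l - 8)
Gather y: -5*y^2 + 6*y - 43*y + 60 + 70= -5*y^2 - 37*y + 130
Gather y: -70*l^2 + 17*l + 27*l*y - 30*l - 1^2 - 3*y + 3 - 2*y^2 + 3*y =-70*l^2 + 27*l*y - 13*l - 2*y^2 + 2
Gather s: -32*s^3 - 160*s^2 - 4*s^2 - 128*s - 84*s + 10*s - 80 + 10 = -32*s^3 - 164*s^2 - 202*s - 70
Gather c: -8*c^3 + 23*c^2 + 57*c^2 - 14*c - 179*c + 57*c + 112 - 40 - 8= -8*c^3 + 80*c^2 - 136*c + 64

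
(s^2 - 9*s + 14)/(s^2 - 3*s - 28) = (s - 2)/(s + 4)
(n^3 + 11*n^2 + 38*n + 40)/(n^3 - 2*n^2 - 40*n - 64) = (n + 5)/(n - 8)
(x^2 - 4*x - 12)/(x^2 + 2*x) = (x - 6)/x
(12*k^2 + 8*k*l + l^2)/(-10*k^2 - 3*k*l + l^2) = (-6*k - l)/(5*k - l)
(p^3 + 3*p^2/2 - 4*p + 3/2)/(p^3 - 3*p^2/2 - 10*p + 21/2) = (2*p - 1)/(2*p - 7)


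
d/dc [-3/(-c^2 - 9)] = -6*c/(c^2 + 9)^2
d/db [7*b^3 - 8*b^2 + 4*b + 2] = 21*b^2 - 16*b + 4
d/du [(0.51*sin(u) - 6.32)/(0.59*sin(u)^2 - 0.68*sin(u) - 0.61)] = (-0.3009*sin(u)^2 + 7.4576*sin(u) - 4.6087)*cos(u)/(0.3481*sin(u)^4 - 0.8024*sin(u)^3 - 0.2574*sin(u)^2 + 0.8296*sin(u) + 0.3721)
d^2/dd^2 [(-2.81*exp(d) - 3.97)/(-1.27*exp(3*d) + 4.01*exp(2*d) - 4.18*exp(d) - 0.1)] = (18.128996*exp(6*d) + 14.697456*exp(5*d) - 236.881792*exp(4*d) + 339.96362*exp(3*d) - 197.409888*exp(2*d) + 74.558728*exp(d) - 1.63136)*exp(d)/(2.048383*exp(9*d) - 19.403187*exp(8*d) + 81.490947*exp(7*d) - 191.722247*exp(6*d) + 265.158678*exp(5*d) - 202.183782*exp(4*d) + 63.015652*exp(3*d) + 5.12142*exp(2*d) + 0.1254*exp(d) + 0.001)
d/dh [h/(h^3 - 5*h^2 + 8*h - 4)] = (-2*h^2 + h + 2)/(h^5 - 8*h^4 + 25*h^3 - 38*h^2 + 28*h - 8)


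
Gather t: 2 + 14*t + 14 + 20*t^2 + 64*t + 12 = 20*t^2 + 78*t + 28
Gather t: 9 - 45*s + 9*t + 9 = -45*s + 9*t + 18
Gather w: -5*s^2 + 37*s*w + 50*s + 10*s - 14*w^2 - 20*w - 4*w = -5*s^2 + 60*s - 14*w^2 + w*(37*s - 24)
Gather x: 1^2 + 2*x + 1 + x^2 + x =x^2 + 3*x + 2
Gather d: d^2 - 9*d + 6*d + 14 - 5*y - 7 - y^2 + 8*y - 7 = d^2 - 3*d - y^2 + 3*y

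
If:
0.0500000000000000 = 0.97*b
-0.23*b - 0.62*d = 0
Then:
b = 0.05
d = -0.02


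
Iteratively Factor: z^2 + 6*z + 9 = (z + 3)*(z + 3)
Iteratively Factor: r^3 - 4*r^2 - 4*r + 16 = (r - 4)*(r^2 - 4) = (r - 4)*(r - 2)*(r + 2)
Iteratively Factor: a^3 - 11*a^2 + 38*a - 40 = (a - 4)*(a^2 - 7*a + 10) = (a - 4)*(a - 2)*(a - 5)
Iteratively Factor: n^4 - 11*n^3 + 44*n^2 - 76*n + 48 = (n - 3)*(n^3 - 8*n^2 + 20*n - 16) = (n - 4)*(n - 3)*(n^2 - 4*n + 4) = (n - 4)*(n - 3)*(n - 2)*(n - 2)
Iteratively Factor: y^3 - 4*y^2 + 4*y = (y)*(y^2 - 4*y + 4) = y*(y - 2)*(y - 2)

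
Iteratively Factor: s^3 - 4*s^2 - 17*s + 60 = (s - 3)*(s^2 - s - 20) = (s - 5)*(s - 3)*(s + 4)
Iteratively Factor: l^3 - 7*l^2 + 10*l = (l)*(l^2 - 7*l + 10) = l*(l - 2)*(l - 5)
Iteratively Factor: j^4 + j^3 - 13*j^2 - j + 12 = (j - 1)*(j^3 + 2*j^2 - 11*j - 12) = (j - 1)*(j + 1)*(j^2 + j - 12) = (j - 3)*(j - 1)*(j + 1)*(j + 4)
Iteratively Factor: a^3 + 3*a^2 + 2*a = (a + 2)*(a^2 + a) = (a + 1)*(a + 2)*(a)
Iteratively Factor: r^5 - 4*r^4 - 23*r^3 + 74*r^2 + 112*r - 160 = (r + 2)*(r^4 - 6*r^3 - 11*r^2 + 96*r - 80) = (r - 1)*(r + 2)*(r^3 - 5*r^2 - 16*r + 80) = (r - 4)*(r - 1)*(r + 2)*(r^2 - r - 20) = (r - 4)*(r - 1)*(r + 2)*(r + 4)*(r - 5)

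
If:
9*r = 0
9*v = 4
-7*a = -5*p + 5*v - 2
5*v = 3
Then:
No Solution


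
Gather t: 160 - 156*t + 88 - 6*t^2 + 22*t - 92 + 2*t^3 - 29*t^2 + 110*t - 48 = 2*t^3 - 35*t^2 - 24*t + 108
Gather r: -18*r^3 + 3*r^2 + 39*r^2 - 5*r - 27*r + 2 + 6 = -18*r^3 + 42*r^2 - 32*r + 8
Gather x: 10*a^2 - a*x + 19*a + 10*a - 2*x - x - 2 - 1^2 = 10*a^2 + 29*a + x*(-a - 3) - 3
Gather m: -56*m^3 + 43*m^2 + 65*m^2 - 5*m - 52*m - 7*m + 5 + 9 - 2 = -56*m^3 + 108*m^2 - 64*m + 12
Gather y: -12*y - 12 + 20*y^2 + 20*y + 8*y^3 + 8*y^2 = 8*y^3 + 28*y^2 + 8*y - 12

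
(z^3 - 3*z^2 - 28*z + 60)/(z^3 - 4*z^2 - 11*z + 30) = (z^2 - z - 30)/(z^2 - 2*z - 15)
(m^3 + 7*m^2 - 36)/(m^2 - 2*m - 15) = (m^2 + 4*m - 12)/(m - 5)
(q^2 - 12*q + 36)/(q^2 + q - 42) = (q - 6)/(q + 7)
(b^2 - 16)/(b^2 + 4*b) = (b - 4)/b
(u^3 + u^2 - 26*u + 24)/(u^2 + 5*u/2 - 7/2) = 2*(u^2 + 2*u - 24)/(2*u + 7)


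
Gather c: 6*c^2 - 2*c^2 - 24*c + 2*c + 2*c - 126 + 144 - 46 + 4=4*c^2 - 20*c - 24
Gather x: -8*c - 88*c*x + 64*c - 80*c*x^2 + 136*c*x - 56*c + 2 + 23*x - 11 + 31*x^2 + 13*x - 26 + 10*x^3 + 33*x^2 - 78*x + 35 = 10*x^3 + x^2*(64 - 80*c) + x*(48*c - 42)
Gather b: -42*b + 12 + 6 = 18 - 42*b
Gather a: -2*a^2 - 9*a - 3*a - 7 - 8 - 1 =-2*a^2 - 12*a - 16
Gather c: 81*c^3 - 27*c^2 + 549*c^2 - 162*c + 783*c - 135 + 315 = 81*c^3 + 522*c^2 + 621*c + 180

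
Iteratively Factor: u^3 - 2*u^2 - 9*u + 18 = (u - 3)*(u^2 + u - 6) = (u - 3)*(u - 2)*(u + 3)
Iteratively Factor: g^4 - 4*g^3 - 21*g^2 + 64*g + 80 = (g + 1)*(g^3 - 5*g^2 - 16*g + 80) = (g - 4)*(g + 1)*(g^2 - g - 20) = (g - 4)*(g + 1)*(g + 4)*(g - 5)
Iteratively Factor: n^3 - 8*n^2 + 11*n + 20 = (n + 1)*(n^2 - 9*n + 20) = (n - 5)*(n + 1)*(n - 4)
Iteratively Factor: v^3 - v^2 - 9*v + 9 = (v - 1)*(v^2 - 9) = (v - 1)*(v + 3)*(v - 3)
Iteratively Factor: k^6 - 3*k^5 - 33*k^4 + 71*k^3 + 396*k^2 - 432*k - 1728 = (k + 3)*(k^5 - 6*k^4 - 15*k^3 + 116*k^2 + 48*k - 576) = (k - 4)*(k + 3)*(k^4 - 2*k^3 - 23*k^2 + 24*k + 144) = (k - 4)*(k + 3)^2*(k^3 - 5*k^2 - 8*k + 48) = (k - 4)^2*(k + 3)^2*(k^2 - k - 12) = (k - 4)^2*(k + 3)^3*(k - 4)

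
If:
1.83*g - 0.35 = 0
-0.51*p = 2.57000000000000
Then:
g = 0.19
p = -5.04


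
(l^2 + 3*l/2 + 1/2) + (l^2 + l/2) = 2*l^2 + 2*l + 1/2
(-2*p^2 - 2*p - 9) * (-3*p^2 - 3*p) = 6*p^4 + 12*p^3 + 33*p^2 + 27*p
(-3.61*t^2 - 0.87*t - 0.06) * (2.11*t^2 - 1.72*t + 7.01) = -7.6171*t^4 + 4.3735*t^3 - 23.9363*t^2 - 5.9955*t - 0.4206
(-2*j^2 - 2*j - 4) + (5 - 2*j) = -2*j^2 - 4*j + 1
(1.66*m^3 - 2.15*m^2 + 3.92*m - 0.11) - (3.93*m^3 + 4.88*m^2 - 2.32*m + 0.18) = -2.27*m^3 - 7.03*m^2 + 6.24*m - 0.29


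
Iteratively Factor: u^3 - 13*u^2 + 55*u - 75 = (u - 5)*(u^2 - 8*u + 15) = (u - 5)*(u - 3)*(u - 5)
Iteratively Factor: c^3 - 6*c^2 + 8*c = (c - 2)*(c^2 - 4*c) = (c - 4)*(c - 2)*(c)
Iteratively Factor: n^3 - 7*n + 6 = (n - 1)*(n^2 + n - 6) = (n - 1)*(n + 3)*(n - 2)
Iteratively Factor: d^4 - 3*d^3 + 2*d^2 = (d - 1)*(d^3 - 2*d^2) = (d - 2)*(d - 1)*(d^2) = d*(d - 2)*(d - 1)*(d)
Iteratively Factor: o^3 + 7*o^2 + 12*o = (o + 3)*(o^2 + 4*o) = o*(o + 3)*(o + 4)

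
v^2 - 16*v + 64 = (v - 8)^2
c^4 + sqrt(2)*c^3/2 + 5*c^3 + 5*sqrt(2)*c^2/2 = c^2*(c + 5)*(c + sqrt(2)/2)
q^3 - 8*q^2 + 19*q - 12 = (q - 4)*(q - 3)*(q - 1)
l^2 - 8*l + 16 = (l - 4)^2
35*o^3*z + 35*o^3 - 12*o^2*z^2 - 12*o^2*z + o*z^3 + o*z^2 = (-7*o + z)*(-5*o + z)*(o*z + o)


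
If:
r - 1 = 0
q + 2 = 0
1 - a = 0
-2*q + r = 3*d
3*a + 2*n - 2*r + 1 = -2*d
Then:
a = 1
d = 5/3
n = -8/3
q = -2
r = 1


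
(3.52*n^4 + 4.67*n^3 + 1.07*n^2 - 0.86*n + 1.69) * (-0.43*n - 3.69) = -1.5136*n^5 - 14.9969*n^4 - 17.6924*n^3 - 3.5785*n^2 + 2.4467*n - 6.2361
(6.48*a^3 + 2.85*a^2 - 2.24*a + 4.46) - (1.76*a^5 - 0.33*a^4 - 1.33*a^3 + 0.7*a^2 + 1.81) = -1.76*a^5 + 0.33*a^4 + 7.81*a^3 + 2.15*a^2 - 2.24*a + 2.65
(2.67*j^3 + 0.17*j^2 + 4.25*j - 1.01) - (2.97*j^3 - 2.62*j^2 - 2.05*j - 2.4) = -0.3*j^3 + 2.79*j^2 + 6.3*j + 1.39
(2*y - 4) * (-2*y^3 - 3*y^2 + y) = -4*y^4 + 2*y^3 + 14*y^2 - 4*y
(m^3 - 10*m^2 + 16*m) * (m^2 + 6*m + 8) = m^5 - 4*m^4 - 36*m^3 + 16*m^2 + 128*m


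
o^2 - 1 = (o - 1)*(o + 1)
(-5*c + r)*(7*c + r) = -35*c^2 + 2*c*r + r^2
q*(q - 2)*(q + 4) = q^3 + 2*q^2 - 8*q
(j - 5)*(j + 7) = j^2 + 2*j - 35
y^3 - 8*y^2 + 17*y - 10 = (y - 5)*(y - 2)*(y - 1)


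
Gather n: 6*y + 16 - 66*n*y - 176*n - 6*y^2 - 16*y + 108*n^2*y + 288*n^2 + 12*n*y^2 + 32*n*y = n^2*(108*y + 288) + n*(12*y^2 - 34*y - 176) - 6*y^2 - 10*y + 16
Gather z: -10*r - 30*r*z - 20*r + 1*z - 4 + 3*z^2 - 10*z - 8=-30*r + 3*z^2 + z*(-30*r - 9) - 12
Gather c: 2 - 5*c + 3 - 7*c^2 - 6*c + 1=-7*c^2 - 11*c + 6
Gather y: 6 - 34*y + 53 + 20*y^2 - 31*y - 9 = 20*y^2 - 65*y + 50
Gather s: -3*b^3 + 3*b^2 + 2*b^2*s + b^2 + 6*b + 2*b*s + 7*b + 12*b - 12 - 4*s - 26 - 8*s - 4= -3*b^3 + 4*b^2 + 25*b + s*(2*b^2 + 2*b - 12) - 42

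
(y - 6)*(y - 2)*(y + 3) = y^3 - 5*y^2 - 12*y + 36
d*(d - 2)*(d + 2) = d^3 - 4*d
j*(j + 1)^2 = j^3 + 2*j^2 + j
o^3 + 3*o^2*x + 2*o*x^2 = o*(o + x)*(o + 2*x)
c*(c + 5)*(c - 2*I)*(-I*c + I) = -I*c^4 - 2*c^3 - 4*I*c^3 - 8*c^2 + 5*I*c^2 + 10*c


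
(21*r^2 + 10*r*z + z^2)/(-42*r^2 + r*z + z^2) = (3*r + z)/(-6*r + z)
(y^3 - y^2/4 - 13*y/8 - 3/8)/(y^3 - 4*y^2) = (8*y^3 - 2*y^2 - 13*y - 3)/(8*y^2*(y - 4))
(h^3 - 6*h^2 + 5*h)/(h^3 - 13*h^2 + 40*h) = (h - 1)/(h - 8)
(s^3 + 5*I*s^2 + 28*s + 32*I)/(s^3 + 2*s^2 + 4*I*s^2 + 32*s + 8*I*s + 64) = (s + I)/(s + 2)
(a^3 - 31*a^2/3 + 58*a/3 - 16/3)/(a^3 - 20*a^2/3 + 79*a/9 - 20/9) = 3*(a^2 - 10*a + 16)/(3*a^2 - 19*a + 20)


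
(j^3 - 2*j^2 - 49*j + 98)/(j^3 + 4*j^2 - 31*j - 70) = (j^2 - 9*j + 14)/(j^2 - 3*j - 10)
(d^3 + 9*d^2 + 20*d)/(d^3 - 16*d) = (d + 5)/(d - 4)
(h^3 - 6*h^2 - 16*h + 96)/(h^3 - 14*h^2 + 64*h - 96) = (h + 4)/(h - 4)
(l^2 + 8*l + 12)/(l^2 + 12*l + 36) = (l + 2)/(l + 6)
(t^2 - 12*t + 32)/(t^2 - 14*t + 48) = (t - 4)/(t - 6)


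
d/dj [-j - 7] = -1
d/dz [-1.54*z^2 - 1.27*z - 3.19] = -3.08*z - 1.27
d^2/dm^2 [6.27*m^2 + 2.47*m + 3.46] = 12.5400000000000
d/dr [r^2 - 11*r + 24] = 2*r - 11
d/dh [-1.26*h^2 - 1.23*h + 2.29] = -2.52*h - 1.23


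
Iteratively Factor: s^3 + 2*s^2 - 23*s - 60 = (s + 3)*(s^2 - s - 20) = (s - 5)*(s + 3)*(s + 4)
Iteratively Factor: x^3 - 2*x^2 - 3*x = (x - 3)*(x^2 + x) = (x - 3)*(x + 1)*(x)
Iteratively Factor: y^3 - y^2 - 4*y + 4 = (y - 1)*(y^2 - 4) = (y - 2)*(y - 1)*(y + 2)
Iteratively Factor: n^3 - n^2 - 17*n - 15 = (n - 5)*(n^2 + 4*n + 3) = (n - 5)*(n + 3)*(n + 1)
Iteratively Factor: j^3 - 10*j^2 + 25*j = (j - 5)*(j^2 - 5*j) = j*(j - 5)*(j - 5)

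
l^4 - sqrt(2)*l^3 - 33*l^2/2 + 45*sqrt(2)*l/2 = l*(l - 5*sqrt(2)/2)*(l - 3*sqrt(2)/2)*(l + 3*sqrt(2))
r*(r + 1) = r^2 + r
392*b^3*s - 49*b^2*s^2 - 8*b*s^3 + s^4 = s*(-8*b + s)*(-7*b + s)*(7*b + s)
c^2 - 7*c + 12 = (c - 4)*(c - 3)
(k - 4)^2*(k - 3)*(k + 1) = k^4 - 10*k^3 + 29*k^2 - 8*k - 48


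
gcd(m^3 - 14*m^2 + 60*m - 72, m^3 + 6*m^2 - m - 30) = m - 2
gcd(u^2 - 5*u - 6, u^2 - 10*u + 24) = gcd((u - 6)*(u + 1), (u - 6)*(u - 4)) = u - 6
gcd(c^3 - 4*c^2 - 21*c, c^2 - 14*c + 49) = c - 7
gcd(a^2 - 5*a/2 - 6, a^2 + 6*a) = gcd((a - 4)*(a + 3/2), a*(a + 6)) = 1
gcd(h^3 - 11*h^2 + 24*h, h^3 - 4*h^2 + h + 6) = h - 3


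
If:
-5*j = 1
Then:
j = -1/5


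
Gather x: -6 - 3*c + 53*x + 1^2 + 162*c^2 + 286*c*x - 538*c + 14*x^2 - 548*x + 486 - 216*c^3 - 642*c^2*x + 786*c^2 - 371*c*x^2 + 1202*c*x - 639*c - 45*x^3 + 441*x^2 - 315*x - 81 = -216*c^3 + 948*c^2 - 1180*c - 45*x^3 + x^2*(455 - 371*c) + x*(-642*c^2 + 1488*c - 810) + 400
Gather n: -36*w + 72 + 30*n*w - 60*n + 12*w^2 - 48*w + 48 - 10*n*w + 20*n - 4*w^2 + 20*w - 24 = n*(20*w - 40) + 8*w^2 - 64*w + 96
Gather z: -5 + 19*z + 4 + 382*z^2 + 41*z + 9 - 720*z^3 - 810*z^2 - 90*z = -720*z^3 - 428*z^2 - 30*z + 8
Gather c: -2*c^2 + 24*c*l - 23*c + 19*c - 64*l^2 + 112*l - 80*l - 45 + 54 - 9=-2*c^2 + c*(24*l - 4) - 64*l^2 + 32*l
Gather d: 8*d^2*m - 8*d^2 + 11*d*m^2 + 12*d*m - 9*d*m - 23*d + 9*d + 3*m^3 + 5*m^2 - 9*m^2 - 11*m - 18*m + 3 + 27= d^2*(8*m - 8) + d*(11*m^2 + 3*m - 14) + 3*m^3 - 4*m^2 - 29*m + 30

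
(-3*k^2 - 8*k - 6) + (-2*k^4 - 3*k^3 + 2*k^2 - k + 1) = -2*k^4 - 3*k^3 - k^2 - 9*k - 5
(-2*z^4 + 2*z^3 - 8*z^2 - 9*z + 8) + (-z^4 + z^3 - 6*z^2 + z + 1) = -3*z^4 + 3*z^3 - 14*z^2 - 8*z + 9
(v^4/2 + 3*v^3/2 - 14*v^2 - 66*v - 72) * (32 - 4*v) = -2*v^5 + 10*v^4 + 104*v^3 - 184*v^2 - 1824*v - 2304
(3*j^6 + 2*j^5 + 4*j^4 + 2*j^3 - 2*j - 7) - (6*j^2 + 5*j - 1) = 3*j^6 + 2*j^5 + 4*j^4 + 2*j^3 - 6*j^2 - 7*j - 6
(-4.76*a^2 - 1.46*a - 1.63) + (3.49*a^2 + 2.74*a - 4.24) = -1.27*a^2 + 1.28*a - 5.87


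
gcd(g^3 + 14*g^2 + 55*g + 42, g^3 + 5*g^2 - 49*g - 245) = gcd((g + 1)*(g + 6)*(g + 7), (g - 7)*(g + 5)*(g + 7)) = g + 7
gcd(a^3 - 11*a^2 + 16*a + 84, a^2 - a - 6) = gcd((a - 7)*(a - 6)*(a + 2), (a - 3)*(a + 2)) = a + 2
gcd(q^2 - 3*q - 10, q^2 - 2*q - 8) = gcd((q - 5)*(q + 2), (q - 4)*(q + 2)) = q + 2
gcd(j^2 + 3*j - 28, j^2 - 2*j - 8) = j - 4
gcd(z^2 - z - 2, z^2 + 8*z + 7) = z + 1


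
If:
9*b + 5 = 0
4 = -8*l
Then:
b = -5/9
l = -1/2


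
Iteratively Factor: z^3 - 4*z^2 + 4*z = (z - 2)*(z^2 - 2*z) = (z - 2)^2*(z)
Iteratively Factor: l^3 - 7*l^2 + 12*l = (l - 3)*(l^2 - 4*l) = (l - 4)*(l - 3)*(l)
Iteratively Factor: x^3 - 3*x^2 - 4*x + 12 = (x - 3)*(x^2 - 4) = (x - 3)*(x + 2)*(x - 2)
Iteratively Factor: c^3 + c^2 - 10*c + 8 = (c - 2)*(c^2 + 3*c - 4) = (c - 2)*(c + 4)*(c - 1)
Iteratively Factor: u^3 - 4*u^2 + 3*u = (u - 1)*(u^2 - 3*u) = u*(u - 1)*(u - 3)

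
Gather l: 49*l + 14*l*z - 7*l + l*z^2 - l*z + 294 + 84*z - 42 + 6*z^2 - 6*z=l*(z^2 + 13*z + 42) + 6*z^2 + 78*z + 252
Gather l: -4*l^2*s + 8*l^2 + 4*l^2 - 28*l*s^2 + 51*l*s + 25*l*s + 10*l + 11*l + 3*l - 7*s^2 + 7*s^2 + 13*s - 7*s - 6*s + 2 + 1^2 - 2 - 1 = l^2*(12 - 4*s) + l*(-28*s^2 + 76*s + 24)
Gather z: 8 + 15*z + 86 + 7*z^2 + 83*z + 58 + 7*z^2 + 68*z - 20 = 14*z^2 + 166*z + 132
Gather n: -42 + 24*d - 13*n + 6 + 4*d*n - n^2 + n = 24*d - n^2 + n*(4*d - 12) - 36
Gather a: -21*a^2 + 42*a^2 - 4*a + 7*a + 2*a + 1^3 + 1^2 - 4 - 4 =21*a^2 + 5*a - 6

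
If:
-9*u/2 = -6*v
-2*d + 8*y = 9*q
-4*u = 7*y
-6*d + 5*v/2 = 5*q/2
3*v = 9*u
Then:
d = 0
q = 0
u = 0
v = 0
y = 0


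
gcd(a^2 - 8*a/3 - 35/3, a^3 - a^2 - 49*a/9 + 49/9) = a + 7/3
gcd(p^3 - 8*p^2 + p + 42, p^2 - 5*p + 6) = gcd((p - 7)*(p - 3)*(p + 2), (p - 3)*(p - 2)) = p - 3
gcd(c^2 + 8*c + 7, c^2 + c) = c + 1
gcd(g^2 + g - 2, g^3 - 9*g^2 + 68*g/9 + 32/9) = 1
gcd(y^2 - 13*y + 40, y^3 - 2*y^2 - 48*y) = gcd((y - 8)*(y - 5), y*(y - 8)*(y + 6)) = y - 8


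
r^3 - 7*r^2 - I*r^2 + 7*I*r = r*(r - 7)*(r - I)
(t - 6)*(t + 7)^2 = t^3 + 8*t^2 - 35*t - 294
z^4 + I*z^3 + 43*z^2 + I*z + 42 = (z - 6*I)*(z - I)*(z + I)*(z + 7*I)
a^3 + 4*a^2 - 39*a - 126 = (a - 6)*(a + 3)*(a + 7)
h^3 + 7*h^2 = h^2*(h + 7)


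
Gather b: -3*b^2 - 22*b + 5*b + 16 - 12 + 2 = -3*b^2 - 17*b + 6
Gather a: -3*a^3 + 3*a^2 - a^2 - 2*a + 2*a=-3*a^3 + 2*a^2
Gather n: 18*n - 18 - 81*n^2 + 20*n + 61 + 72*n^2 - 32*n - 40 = -9*n^2 + 6*n + 3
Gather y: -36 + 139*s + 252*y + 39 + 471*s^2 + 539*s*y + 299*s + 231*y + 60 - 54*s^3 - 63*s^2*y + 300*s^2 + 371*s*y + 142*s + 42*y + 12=-54*s^3 + 771*s^2 + 580*s + y*(-63*s^2 + 910*s + 525) + 75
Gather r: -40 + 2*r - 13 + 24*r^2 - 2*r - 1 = 24*r^2 - 54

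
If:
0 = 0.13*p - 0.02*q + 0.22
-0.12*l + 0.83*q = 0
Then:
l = 6.91666666666667*q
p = 0.153846153846154*q - 1.69230769230769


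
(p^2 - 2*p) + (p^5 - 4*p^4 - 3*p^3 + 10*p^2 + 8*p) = p^5 - 4*p^4 - 3*p^3 + 11*p^2 + 6*p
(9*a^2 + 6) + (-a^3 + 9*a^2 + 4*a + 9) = -a^3 + 18*a^2 + 4*a + 15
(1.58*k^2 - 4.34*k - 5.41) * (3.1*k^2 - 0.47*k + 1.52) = 4.898*k^4 - 14.1966*k^3 - 12.3296*k^2 - 4.0541*k - 8.2232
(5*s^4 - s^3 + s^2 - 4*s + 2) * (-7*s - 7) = -35*s^5 - 28*s^4 + 21*s^2 + 14*s - 14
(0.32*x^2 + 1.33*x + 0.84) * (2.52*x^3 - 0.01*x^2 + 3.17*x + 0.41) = 0.8064*x^5 + 3.3484*x^4 + 3.1179*x^3 + 4.3389*x^2 + 3.2081*x + 0.3444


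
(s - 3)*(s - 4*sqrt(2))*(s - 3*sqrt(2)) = s^3 - 7*sqrt(2)*s^2 - 3*s^2 + 24*s + 21*sqrt(2)*s - 72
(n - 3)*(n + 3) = n^2 - 9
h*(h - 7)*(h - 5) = h^3 - 12*h^2 + 35*h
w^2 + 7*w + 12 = (w + 3)*(w + 4)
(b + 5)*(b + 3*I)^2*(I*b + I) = I*b^4 - 6*b^3 + 6*I*b^3 - 36*b^2 - 4*I*b^2 - 30*b - 54*I*b - 45*I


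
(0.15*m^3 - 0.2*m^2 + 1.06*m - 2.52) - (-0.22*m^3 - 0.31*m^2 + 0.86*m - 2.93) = 0.37*m^3 + 0.11*m^2 + 0.2*m + 0.41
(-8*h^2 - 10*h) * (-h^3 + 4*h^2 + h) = 8*h^5 - 22*h^4 - 48*h^3 - 10*h^2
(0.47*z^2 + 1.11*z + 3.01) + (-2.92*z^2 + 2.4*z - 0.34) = -2.45*z^2 + 3.51*z + 2.67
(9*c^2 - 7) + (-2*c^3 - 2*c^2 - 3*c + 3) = -2*c^3 + 7*c^2 - 3*c - 4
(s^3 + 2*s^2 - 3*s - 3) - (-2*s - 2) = s^3 + 2*s^2 - s - 1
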